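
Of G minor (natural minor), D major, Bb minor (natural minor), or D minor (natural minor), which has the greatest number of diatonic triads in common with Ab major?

Triads of Ab major: Ab major (I), Bb minor (ii), C minor (iii), Db major (IV), Eb major (V), F minor (vi), G diminished (vii°).
G minor (natural minor) shares 2: Cm, Eb.
D major shares 0: none.
Bb minor (natural minor) shares 4: Ab, Bbm, Db, Fm.
D minor (natural minor) shares 0: none.
The most common triads (4) are shared with Bb minor.

Bb minor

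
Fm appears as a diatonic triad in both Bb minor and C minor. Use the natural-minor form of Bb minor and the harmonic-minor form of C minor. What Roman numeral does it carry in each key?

v in Bb minor; iv in C minor

The scale of Bb minor (natural minor) is Bb C Db Eb F Gb Ab; F is degree 5, and the triad built there (F-Ab-C) is minor, so it is v.
The scale of C minor (harmonic minor) is C D Eb F G Ab B; F is degree 4, and the triad built there (F-Ab-C) is minor, so it is iv.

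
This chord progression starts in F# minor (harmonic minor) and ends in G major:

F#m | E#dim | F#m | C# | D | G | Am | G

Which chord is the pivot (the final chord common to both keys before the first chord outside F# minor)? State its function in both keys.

Chords diatonic to F# minor: F#m, G#dim, Aaug, Bm, C#, D, E#dim.
Reading the progression, the first chord not in that set is G, so the modulation leaves F# minor there.
The chord immediately before G is D, which is diatonic to both keys: VI in F# minor and V in G major.

D — VI in F# minor, V in G major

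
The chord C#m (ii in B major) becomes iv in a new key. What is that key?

G# minor

The numeral iv denotes a minor triad on scale degree 4. With C# on degree 4, the tonic of the new key is G#.
Degree 4 carries a minor triad in minor keys, so the destination is G# minor.
Check: the diatonic triads of G# minor (natural minor) are G#m (i), A#dim (ii°), B (III), C#m (iv), D#m (v), E (VI), F# (VII) — C#m is indeed iv.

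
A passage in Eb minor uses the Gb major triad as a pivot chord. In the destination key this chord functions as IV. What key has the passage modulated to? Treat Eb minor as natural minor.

Db major

The numeral IV denotes a major triad on scale degree 4. With Gb on degree 4, the tonic of the new key is Db.
Degree 4 carries a major triad in major keys, so the destination is Db major.
Check: the diatonic triads of Db major are Db (I), Ebm (ii), Fm (iii), Gb (IV), Ab (V), Bbm (vi), Cdim (vii°) — Gb major is indeed IV.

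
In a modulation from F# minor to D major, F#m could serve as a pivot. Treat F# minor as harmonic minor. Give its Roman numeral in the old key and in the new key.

The scale of F# minor (harmonic minor) is F# G# A B C# D E#; F# is degree 1, and the triad built there (F#-A-C#) is minor, so it is i.
The scale of D major is D E F# G A B C#; F# is degree 3, and the triad built there (F#-A-C#) is minor, so it is iii.

i in F# minor; iii in D major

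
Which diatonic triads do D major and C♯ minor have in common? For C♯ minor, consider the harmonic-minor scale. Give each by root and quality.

Triads in D major: D (I), Em (ii), F♯m (iii), G (IV), A (V), Bm (vi), C♯dim (vii°).
Triads in C♯ minor (harmonic minor): C♯m (i), D♯dim (ii°), Eaug (III+), F♯m (iv), G♯ (V), A (VI), B♯dim (vii°).
Shared triads with their functions: F♯m (iii in D major, iv in C♯ minor); A (V in D major, VI in C♯ minor).

F♯m, A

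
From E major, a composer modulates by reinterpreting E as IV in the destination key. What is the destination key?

The numeral IV denotes a major triad on scale degree 4. With E on degree 4, the tonic of the new key is B.
Degree 4 carries a major triad in major keys, so the destination is B major.
Check: the diatonic triads of B major are B (I), C♯m (ii), D♯m (iii), E (IV), F♯ (V), G♯m (vi), A♯dim (vii°) — E is indeed IV.

B major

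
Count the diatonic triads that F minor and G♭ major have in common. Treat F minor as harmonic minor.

2

Diatonic triads of F minor (harmonic minor): Fm (i), Gdim (ii°), A♭aug (III+), B♭m (iv), C (V), D♭ (VI), Edim (vii°).
Diatonic triads of G♭ major: G♭ (I), A♭m (ii), B♭m (iii), C♭ (IV), D♭ (V), E♭m (vi), Fdim (vii°).
Matching root and quality in both lists: B♭m, D♭.
That gives 2 common triads.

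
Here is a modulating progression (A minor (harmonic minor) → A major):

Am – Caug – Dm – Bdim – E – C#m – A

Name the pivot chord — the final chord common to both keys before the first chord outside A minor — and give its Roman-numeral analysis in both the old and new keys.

E — V in A minor, V in A major

Chords diatonic to A minor: Am, Bdim, Caug, Dm, E, F, G#dim.
Reading the progression, the first chord not in that set is C#m, so the modulation leaves A minor there.
The chord immediately before C#m is E, which is diatonic to both keys: V in A minor and V in A major.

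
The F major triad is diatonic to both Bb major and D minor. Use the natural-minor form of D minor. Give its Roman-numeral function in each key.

V in Bb major; III in D minor

The scale of Bb major is Bb C D Eb F G A; F is degree 5, and the triad built there (F-A-C) is major, so it is V.
The scale of D minor (natural minor) is D E F G A Bb C; F is degree 3, and the triad built there (F-A-C) is major, so it is III.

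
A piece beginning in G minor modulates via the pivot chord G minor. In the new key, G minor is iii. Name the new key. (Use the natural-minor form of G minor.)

The numeral iii denotes a minor triad on scale degree 3. With G on degree 3, the tonic of the new key is Eb.
Degree 3 carries a minor triad in major keys, so the destination is Eb major.
Check: the diatonic triads of Eb major are Eb (I), Fm (ii), Gm (iii), Ab (IV), Bb (V), Cm (vi), Ddim (vii°) — G minor is indeed iii.

Eb major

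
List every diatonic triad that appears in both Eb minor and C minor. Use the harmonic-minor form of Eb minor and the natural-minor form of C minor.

Bb, Ddim

Triads in Eb minor (harmonic minor): Ebm (i), Fdim (ii°), Gbaug (III+), Abm (iv), Bb (V), Cb (VI), Ddim (vii°).
Triads in C minor (natural minor): Cm (i), Ddim (ii°), Eb (III), Fm (iv), Gm (v), Ab (VI), Bb (VII).
Shared triads with their functions: Bb (V in Eb minor, VII in C minor); Ddim (vii° in Eb minor, ii° in C minor).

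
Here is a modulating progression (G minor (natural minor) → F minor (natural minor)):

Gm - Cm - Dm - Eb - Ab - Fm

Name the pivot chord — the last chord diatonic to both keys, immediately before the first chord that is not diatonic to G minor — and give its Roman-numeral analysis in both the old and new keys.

Eb — VI in G minor, VII in F minor

Chords diatonic to G minor: Gm, Adim, Bb, Cm, Dm, Eb, F.
Reading the progression, the first chord not in that set is Ab, so the modulation leaves G minor there.
The chord immediately before Ab is Eb, which is diatonic to both keys: VI in G minor and VII in F minor.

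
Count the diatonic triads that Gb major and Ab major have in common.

Diatonic triads of Gb major: Gb (I), Abm (ii), Bbm (iii), Cb (IV), Db (V), Ebm (vi), Fdim (vii°).
Diatonic triads of Ab major: Ab (I), Bbm (ii), Cm (iii), Db (IV), Eb (V), Fm (vi), Gdim (vii°).
Matching root and quality in both lists: Bbm, Db.
That gives 2 common triads.

2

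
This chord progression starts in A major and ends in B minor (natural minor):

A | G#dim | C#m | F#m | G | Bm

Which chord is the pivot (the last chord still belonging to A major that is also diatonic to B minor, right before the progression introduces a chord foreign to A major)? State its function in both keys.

F#m — vi in A major, v in B minor

Chords diatonic to A major: A, Bm, C#m, D, E, F#m, G#dim.
Reading the progression, the first chord not in that set is G, so the modulation leaves A major there.
The chord immediately before G is F#m, which is diatonic to both keys: vi in A major and v in B minor.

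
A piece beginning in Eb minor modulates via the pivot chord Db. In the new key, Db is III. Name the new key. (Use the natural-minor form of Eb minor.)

Bb minor

The numeral III denotes a major triad on scale degree 3. With Db on degree 3, the tonic of the new key is Bb.
Degree 3 carries a major triad in natural-minor keys, so the destination is Bb minor.
Check: the diatonic triads of Bb minor (natural minor) are Bbm (i), Cdim (ii°), Db (III), Ebm (iv), Fm (v), Gb (VI), Ab (VII) — Db is indeed III.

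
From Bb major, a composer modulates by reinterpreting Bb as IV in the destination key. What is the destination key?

F major

The numeral IV denotes a major triad on scale degree 4. With Bb on degree 4, the tonic of the new key is F.
Degree 4 carries a major triad in major keys, so the destination is F major.
Check: the diatonic triads of F major are F (I), Gm (ii), Am (iii), Bb (IV), C (V), Dm (vi), Edim (vii°) — Bb is indeed IV.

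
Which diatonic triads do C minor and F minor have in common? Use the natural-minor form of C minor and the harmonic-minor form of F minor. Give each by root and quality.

Triads in C minor (natural minor): C minor (i), D diminished (ii°), E♭ major (III), F minor (iv), G minor (v), A♭ major (VI), B♭ major (VII).
Triads in F minor (harmonic minor): F minor (i), G diminished (ii°), A♭ augmented (III+), B♭ minor (iv), C major (V), D♭ major (VI), E diminished (vii°).
Shared triads with their functions: F minor (iv in C minor, i in F minor).

Fm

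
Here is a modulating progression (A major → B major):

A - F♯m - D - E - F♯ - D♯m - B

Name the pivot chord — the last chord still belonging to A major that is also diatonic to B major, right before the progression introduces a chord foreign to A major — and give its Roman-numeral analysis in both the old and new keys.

E — V in A major, IV in B major

Chords diatonic to A major: A, Bm, C♯m, D, E, F♯m, G♯dim.
Reading the progression, the first chord not in that set is F♯, so the modulation leaves A major there.
The chord immediately before F♯ is E, which is diatonic to both keys: V in A major and IV in B major.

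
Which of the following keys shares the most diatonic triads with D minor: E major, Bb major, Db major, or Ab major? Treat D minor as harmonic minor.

Triads of D minor (harmonic minor): Dm (i), Edim (ii°), Faug (III+), Gm (iv), A (V), Bb (VI), C#dim (vii°).
E major shares 1: A.
Bb major shares 3: Dm, Gm, Bb.
Db major shares 0: none.
Ab major shares 0: none.
The most common triads (3) are shared with Bb major.

Bb major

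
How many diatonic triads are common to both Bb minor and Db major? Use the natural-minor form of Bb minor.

7

Diatonic triads of Bb minor (natural minor): Bbm (i), Cdim (ii°), Db (III), Ebm (iv), Fm (v), Gb (VI), Ab (VII).
Diatonic triads of Db major: Db (I), Ebm (ii), Fm (iii), Gb (IV), Ab (V), Bbm (vi), Cdim (vii°).
Matching root and quality in both lists: Bbm, Cdim, Db, Ebm, Fm, Gb, Ab.
That gives 7 common triads.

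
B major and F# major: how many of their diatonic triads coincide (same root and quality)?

Diatonic triads of B major: B (I), C#m (ii), D#m (iii), E (IV), F# (V), G#m (vi), A#dim (vii°).
Diatonic triads of F# major: F# (I), G#m (ii), A#m (iii), B (IV), C# (V), D#m (vi), E#dim (vii°).
Matching root and quality in both lists: B, D#m, F#, G#m.
That gives 4 common triads.

4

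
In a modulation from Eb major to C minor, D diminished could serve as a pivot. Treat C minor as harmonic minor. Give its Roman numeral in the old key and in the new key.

The scale of Eb major is Eb F G Ab Bb C D; D is degree 7, and the triad built there (D-F-Ab) is diminished, so it is vii°.
The scale of C minor (harmonic minor) is C D Eb F G Ab B; D is degree 2, and the triad built there (D-F-Ab) is diminished, so it is ii°.

vii° in Eb major; ii° in C minor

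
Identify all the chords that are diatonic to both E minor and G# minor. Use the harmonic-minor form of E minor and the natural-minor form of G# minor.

Triads in E minor (harmonic minor): Em (i), F#dim (ii°), Gaug (III+), Am (iv), B (V), C (VI), D#dim (vii°).
Triads in G# minor (natural minor): G#m (i), A#dim (ii°), B (III), C#m (iv), D#m (v), E (VI), F# (VII).
Shared triads with their functions: B (V in E minor, III in G# minor).

B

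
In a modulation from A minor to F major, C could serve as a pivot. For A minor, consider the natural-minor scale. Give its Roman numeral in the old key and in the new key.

III in A minor; V in F major

The scale of A minor (natural minor) is A B C D E F G; C is degree 3, and the triad built there (C-E-G) is major, so it is III.
The scale of F major is F G A Bb C D E; C is degree 5, and the triad built there (C-E-G) is major, so it is V.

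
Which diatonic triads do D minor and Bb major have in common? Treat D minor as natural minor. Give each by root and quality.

Triads in D minor (natural minor): Dm (i), Edim (ii°), F (III), Gm (iv), Am (v), Bb (VI), C (VII).
Triads in Bb major: Bb (I), Cm (ii), Dm (iii), Eb (IV), F (V), Gm (vi), Adim (vii°).
Shared triads with their functions: Dm (i in D minor, iii in Bb major); F (III in D minor, V in Bb major); Gm (iv in D minor, vi in Bb major); Bb (VI in D minor, I in Bb major).

Dm, F, Gm, Bb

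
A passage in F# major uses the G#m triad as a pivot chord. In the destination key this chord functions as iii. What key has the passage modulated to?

The numeral iii denotes a minor triad on scale degree 3. With G# on degree 3, the tonic of the new key is E.
Degree 3 carries a minor triad in major keys, so the destination is E major.
Check: the diatonic triads of E major are E (I), F#m (ii), G#m (iii), A (IV), B (V), C#m (vi), D#dim (vii°) — G#m is indeed iii.

E major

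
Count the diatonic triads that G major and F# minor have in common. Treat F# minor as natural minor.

Diatonic triads of G major: G major (I), A minor (ii), B minor (iii), C major (IV), D major (V), E minor (vi), F# diminished (vii°).
Diatonic triads of F# minor (natural minor): F# minor (i), G# diminished (ii°), A major (III), B minor (iv), C# minor (v), D major (VI), E major (VII).
Matching root and quality in both lists: B minor, D major.
That gives 2 common triads.

2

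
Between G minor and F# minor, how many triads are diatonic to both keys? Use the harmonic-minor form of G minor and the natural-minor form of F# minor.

Diatonic triads of G minor (harmonic minor): G minor (i), A diminished (ii°), Bb augmented (III+), C minor (iv), D major (V), Eb major (VI), F# diminished (vii°).
Diatonic triads of F# minor (natural minor): F# minor (i), G# diminished (ii°), A major (III), B minor (iv), C# minor (v), D major (VI), E major (VII).
Matching root and quality in both lists: D major.
That gives 1 common triad.

1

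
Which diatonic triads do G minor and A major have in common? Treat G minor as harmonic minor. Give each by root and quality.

D

Triads in G minor (harmonic minor): G minor (i), A diminished (ii°), Bb augmented (III+), C minor (iv), D major (V), Eb major (VI), F# diminished (vii°).
Triads in A major: A major (I), B minor (ii), C# minor (iii), D major (IV), E major (V), F# minor (vi), G# diminished (vii°).
Shared triads with their functions: D major (V in G minor, IV in A major).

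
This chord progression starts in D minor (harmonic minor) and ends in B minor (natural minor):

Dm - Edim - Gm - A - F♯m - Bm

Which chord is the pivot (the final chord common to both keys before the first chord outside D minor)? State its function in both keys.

A — V in D minor, VII in B minor

Chords diatonic to D minor: Dm, Edim, Faug, Gm, A, B♭, C♯dim.
Reading the progression, the first chord not in that set is F♯m, so the modulation leaves D minor there.
The chord immediately before F♯m is A, which is diatonic to both keys: V in D minor and VII in B minor.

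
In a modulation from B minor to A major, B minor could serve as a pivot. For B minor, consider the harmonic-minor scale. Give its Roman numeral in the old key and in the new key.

The scale of B minor (harmonic minor) is B C# D E F# G A#; B is degree 1, and the triad built there (B-D-F#) is minor, so it is i.
The scale of A major is A B C# D E F# G#; B is degree 2, and the triad built there (B-D-F#) is minor, so it is ii.

i in B minor; ii in A major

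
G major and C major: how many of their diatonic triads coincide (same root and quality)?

Diatonic triads of G major: G major (I), A minor (ii), B minor (iii), C major (IV), D major (V), E minor (vi), F♯ diminished (vii°).
Diatonic triads of C major: C major (I), D minor (ii), E minor (iii), F major (IV), G major (V), A minor (vi), B diminished (vii°).
Matching root and quality in both lists: G major, A minor, C major, E minor.
That gives 4 common triads.

4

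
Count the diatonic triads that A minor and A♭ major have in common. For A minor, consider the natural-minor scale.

0

Diatonic triads of A minor (natural minor): A minor (i), B diminished (ii°), C major (III), D minor (iv), E minor (v), F major (VI), G major (VII).
Diatonic triads of A♭ major: A♭ major (I), B♭ minor (ii), C minor (iii), D♭ major (IV), E♭ major (V), F minor (vi), G diminished (vii°).
No triad has the same root and quality in both keys.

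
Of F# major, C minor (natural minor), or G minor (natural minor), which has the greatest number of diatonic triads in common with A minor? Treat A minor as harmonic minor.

G minor

Triads of A minor (harmonic minor): Am (i), Bdim (ii°), Caug (III+), Dm (iv), E (V), F (VI), G#dim (vii°).
F# major shares 0: none.
C minor (natural minor) shares 0: none.
G minor (natural minor) shares 2: Dm, F.
The most common triads (2) are shared with G minor.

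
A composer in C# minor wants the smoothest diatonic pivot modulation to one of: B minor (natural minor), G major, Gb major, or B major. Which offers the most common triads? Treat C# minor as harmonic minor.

Triads of C# minor (harmonic minor): C# minor (i), D# diminished (ii°), E augmented (III+), F# minor (iv), G# major (V), A major (VI), B# diminished (vii°).
B minor (natural minor) shares 2: F#m, A.
G major shares 0: none.
Gb major shares 0: none.
B major shares 1: C#m.
The most common triads (2) are shared with B minor.

B minor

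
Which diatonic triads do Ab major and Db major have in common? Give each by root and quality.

Triads in Ab major: Ab major (I), Bb minor (ii), C minor (iii), Db major (IV), Eb major (V), F minor (vi), G diminished (vii°).
Triads in Db major: Db major (I), Eb minor (ii), F minor (iii), Gb major (IV), Ab major (V), Bb minor (vi), C diminished (vii°).
Shared triads with their functions: Ab major (I in Ab major, V in Db major); Bb minor (ii in Ab major, vi in Db major); Db major (IV in Ab major, I in Db major); F minor (vi in Ab major, iii in Db major).

Ab, Bbm, Db, Fm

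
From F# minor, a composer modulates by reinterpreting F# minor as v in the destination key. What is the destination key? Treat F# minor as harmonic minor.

The numeral v denotes a minor triad on scale degree 5. With F# on degree 5, the tonic of the new key is B.
Degree 5 carries a minor triad in natural-minor keys, so the destination is B minor.
Check: the diatonic triads of B minor (natural minor) are Bm (i), C#dim (ii°), D (III), Em (iv), F#m (v), G (VI), A (VII) — F# minor is indeed v.

B minor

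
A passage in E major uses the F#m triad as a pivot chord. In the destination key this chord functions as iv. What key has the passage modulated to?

C# minor

The numeral iv denotes a minor triad on scale degree 4. With F# on degree 4, the tonic of the new key is C#.
Degree 4 carries a minor triad in minor keys, so the destination is C# minor.
Check: the diatonic triads of C# minor (natural minor) are C#m (i), D#dim (ii°), E (III), F#m (iv), G#m (v), A (VI), B (VII) — F#m is indeed iv.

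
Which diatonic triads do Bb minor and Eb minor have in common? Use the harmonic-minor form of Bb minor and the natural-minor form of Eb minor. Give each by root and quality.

Triads in Bb minor (harmonic minor): Bb minor (i), C diminished (ii°), Db augmented (III+), Eb minor (iv), F major (V), Gb major (VI), A diminished (vii°).
Triads in Eb minor (natural minor): Eb minor (i), F diminished (ii°), Gb major (III), Ab minor (iv), Bb minor (v), Cb major (VI), Db major (VII).
Shared triads with their functions: Bb minor (i in Bb minor, v in Eb minor); Eb minor (iv in Bb minor, i in Eb minor); Gb major (VI in Bb minor, III in Eb minor).

Bbm, Ebm, Gb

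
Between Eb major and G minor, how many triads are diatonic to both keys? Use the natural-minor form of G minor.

4

Diatonic triads of Eb major: Eb (I), Fm (ii), Gm (iii), Ab (IV), Bb (V), Cm (vi), Ddim (vii°).
Diatonic triads of G minor (natural minor): Gm (i), Adim (ii°), Bb (III), Cm (iv), Dm (v), Eb (VI), F (VII).
Matching root and quality in both lists: Eb, Gm, Bb, Cm.
That gives 4 common triads.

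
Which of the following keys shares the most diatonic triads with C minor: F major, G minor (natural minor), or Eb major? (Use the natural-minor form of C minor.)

Triads of C minor (natural minor): C minor (i), D diminished (ii°), Eb major (III), F minor (iv), G minor (v), Ab major (VI), Bb major (VII).
F major shares 2: Gm, Bb.
G minor (natural minor) shares 4: Cm, Eb, Gm, Bb.
Eb major shares 7: Cm, Ddim, Eb, Fm, Gm, Ab, Bb.
The most common triads (7) are shared with Eb major.

Eb major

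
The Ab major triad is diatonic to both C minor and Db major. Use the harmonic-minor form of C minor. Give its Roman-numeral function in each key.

VI in C minor; V in Db major

The scale of C minor (harmonic minor) is C D Eb F G Ab B; Ab is degree 6, and the triad built there (Ab-C-Eb) is major, so it is VI.
The scale of Db major is Db Eb F Gb Ab Bb C; Ab is degree 5, and the triad built there (Ab-C-Eb) is major, so it is V.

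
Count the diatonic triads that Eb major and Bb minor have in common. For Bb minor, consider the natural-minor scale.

Diatonic triads of Eb major: Eb (I), Fm (ii), Gm (iii), Ab (IV), Bb (V), Cm (vi), Ddim (vii°).
Diatonic triads of Bb minor (natural minor): Bbm (i), Cdim (ii°), Db (III), Ebm (iv), Fm (v), Gb (VI), Ab (VII).
Matching root and quality in both lists: Fm, Ab.
That gives 2 common triads.

2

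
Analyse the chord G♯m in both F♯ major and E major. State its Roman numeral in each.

ii in F♯ major; iii in E major

The scale of F♯ major is F♯ G♯ A♯ B C♯ D♯ E♯; G♯ is degree 2, and the triad built there (G♯-B-D♯) is minor, so it is ii.
The scale of E major is E F♯ G♯ A B C♯ D♯; G♯ is degree 3, and the triad built there (G♯-B-D♯) is minor, so it is iii.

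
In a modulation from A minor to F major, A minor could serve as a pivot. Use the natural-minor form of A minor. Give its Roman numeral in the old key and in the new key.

The scale of A minor (natural minor) is A B C D E F G; A is degree 1, and the triad built there (A-C-E) is minor, so it is i.
The scale of F major is F G A Bb C D E; A is degree 3, and the triad built there (A-C-E) is minor, so it is iii.

i in A minor; iii in F major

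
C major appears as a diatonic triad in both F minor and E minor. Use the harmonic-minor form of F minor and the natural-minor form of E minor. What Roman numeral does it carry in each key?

V in F minor; VI in E minor

The scale of F minor (harmonic minor) is F G Ab Bb C Db E; C is degree 5, and the triad built there (C-E-G) is major, so it is V.
The scale of E minor (natural minor) is E F# G A B C D; C is degree 6, and the triad built there (C-E-G) is major, so it is VI.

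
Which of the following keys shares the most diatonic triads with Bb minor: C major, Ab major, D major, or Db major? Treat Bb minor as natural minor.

Triads of Bb minor (natural minor): Bb minor (i), C diminished (ii°), Db major (III), Eb minor (iv), F minor (v), Gb major (VI), Ab major (VII).
C major shares 0: none.
Ab major shares 4: Bbm, Db, Fm, Ab.
D major shares 0: none.
Db major shares 7: Bbm, Cdim, Db, Ebm, Fm, Gb, Ab.
The most common triads (7) are shared with Db major.

Db major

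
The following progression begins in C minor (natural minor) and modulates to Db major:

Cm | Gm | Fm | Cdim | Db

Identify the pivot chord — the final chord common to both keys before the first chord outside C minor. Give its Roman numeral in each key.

Chords diatonic to C minor: Cm, Ddim, Eb, Fm, Gm, Ab, Bb.
Reading the progression, the first chord not in that set is Cdim, so the modulation leaves C minor there.
The chord immediately before Cdim is Fm, which is diatonic to both keys: iv in C minor and iii in Db major.

Fm — iv in C minor, iii in Db major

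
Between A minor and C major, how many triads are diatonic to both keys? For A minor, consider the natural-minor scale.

7

Diatonic triads of A minor (natural minor): Am (i), Bdim (ii°), C (III), Dm (iv), Em (v), F (VI), G (VII).
Diatonic triads of C major: C (I), Dm (ii), Em (iii), F (IV), G (V), Am (vi), Bdim (vii°).
Matching root and quality in both lists: Am, Bdim, C, Dm, Em, F, G.
That gives 7 common triads.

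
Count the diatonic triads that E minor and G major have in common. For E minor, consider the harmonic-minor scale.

4

Diatonic triads of E minor (harmonic minor): Em (i), F#dim (ii°), Gaug (III+), Am (iv), B (V), C (VI), D#dim (vii°).
Diatonic triads of G major: G (I), Am (ii), Bm (iii), C (IV), D (V), Em (vi), F#dim (vii°).
Matching root and quality in both lists: Em, F#dim, Am, C.
That gives 4 common triads.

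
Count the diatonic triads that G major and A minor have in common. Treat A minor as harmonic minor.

Diatonic triads of G major: G (I), Am (ii), Bm (iii), C (IV), D (V), Em (vi), F♯dim (vii°).
Diatonic triads of A minor (harmonic minor): Am (i), Bdim (ii°), Caug (III+), Dm (iv), E (V), F (VI), G♯dim (vii°).
Matching root and quality in both lists: Am.
That gives 1 common triad.

1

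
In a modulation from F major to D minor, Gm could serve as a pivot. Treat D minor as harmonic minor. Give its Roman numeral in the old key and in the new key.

The scale of F major is F G A Bb C D E; G is degree 2, and the triad built there (G-Bb-D) is minor, so it is ii.
The scale of D minor (harmonic minor) is D E F G A Bb C#; G is degree 4, and the triad built there (G-Bb-D) is minor, so it is iv.

ii in F major; iv in D minor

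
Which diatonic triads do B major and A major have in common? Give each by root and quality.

C#m, E

Triads in B major: B major (I), C# minor (ii), D# minor (iii), E major (IV), F# major (V), G# minor (vi), A# diminished (vii°).
Triads in A major: A major (I), B minor (ii), C# minor (iii), D major (IV), E major (V), F# minor (vi), G# diminished (vii°).
Shared triads with their functions: C# minor (ii in B major, iii in A major); E major (IV in B major, V in A major).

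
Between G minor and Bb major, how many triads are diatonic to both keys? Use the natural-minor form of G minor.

Diatonic triads of G minor (natural minor): Gm (i), Adim (ii°), Bb (III), Cm (iv), Dm (v), Eb (VI), F (VII).
Diatonic triads of Bb major: Bb (I), Cm (ii), Dm (iii), Eb (IV), F (V), Gm (vi), Adim (vii°).
Matching root and quality in both lists: Gm, Adim, Bb, Cm, Dm, Eb, F.
That gives 7 common triads.

7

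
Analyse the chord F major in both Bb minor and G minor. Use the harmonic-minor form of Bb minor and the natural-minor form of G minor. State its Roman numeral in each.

The scale of Bb minor (harmonic minor) is Bb C Db Eb F Gb A; F is degree 5, and the triad built there (F-A-C) is major, so it is V.
The scale of G minor (natural minor) is G A Bb C D Eb F; F is degree 7, and the triad built there (F-A-C) is major, so it is VII.

V in Bb minor; VII in G minor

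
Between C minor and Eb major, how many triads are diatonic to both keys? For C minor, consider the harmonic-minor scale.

4

Diatonic triads of C minor (harmonic minor): Cm (i), Ddim (ii°), Ebaug (III+), Fm (iv), G (V), Ab (VI), Bdim (vii°).
Diatonic triads of Eb major: Eb (I), Fm (ii), Gm (iii), Ab (IV), Bb (V), Cm (vi), Ddim (vii°).
Matching root and quality in both lists: Cm, Ddim, Fm, Ab.
That gives 4 common triads.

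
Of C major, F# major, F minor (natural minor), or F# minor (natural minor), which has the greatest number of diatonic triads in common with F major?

C major

Triads of F major: F (I), Gm (ii), Am (iii), Bb (IV), C (V), Dm (vi), Edim (vii°).
C major shares 4: F, Am, C, Dm.
F# major shares 0: none.
F minor (natural minor) shares 0: none.
F# minor (natural minor) shares 0: none.
The most common triads (4) are shared with C major.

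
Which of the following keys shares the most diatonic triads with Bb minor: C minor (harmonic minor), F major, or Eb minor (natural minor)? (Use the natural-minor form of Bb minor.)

Triads of Bb minor (natural minor): Bbm (i), Cdim (ii°), Db (III), Ebm (iv), Fm (v), Gb (VI), Ab (VII).
C minor (harmonic minor) shares 2: Fm, Ab.
F major shares 0: none.
Eb minor (natural minor) shares 4: Bbm, Db, Ebm, Gb.
The most common triads (4) are shared with Eb minor.

Eb minor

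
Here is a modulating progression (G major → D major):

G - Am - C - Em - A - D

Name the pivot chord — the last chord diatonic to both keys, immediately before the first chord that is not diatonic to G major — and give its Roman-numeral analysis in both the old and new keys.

Em — vi in G major, ii in D major

Chords diatonic to G major: G, Am, Bm, C, D, Em, F#dim.
Reading the progression, the first chord not in that set is A, so the modulation leaves G major there.
The chord immediately before A is Em, which is diatonic to both keys: vi in G major and ii in D major.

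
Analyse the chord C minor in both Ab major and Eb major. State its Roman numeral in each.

iii in Ab major; vi in Eb major

The scale of Ab major is Ab Bb C Db Eb F G; C is degree 3, and the triad built there (C-Eb-G) is minor, so it is iii.
The scale of Eb major is Eb F G Ab Bb C D; C is degree 6, and the triad built there (C-Eb-G) is minor, so it is vi.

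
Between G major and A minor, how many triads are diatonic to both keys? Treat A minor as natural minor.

Diatonic triads of G major: G (I), Am (ii), Bm (iii), C (IV), D (V), Em (vi), F♯dim (vii°).
Diatonic triads of A minor (natural minor): Am (i), Bdim (ii°), C (III), Dm (iv), Em (v), F (VI), G (VII).
Matching root and quality in both lists: G, Am, C, Em.
That gives 4 common triads.

4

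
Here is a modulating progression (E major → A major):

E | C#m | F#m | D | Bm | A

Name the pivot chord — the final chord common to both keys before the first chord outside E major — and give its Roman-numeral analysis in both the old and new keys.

F#m — ii in E major, vi in A major

Chords diatonic to E major: E, F#m, G#m, A, B, C#m, D#dim.
Reading the progression, the first chord not in that set is D, so the modulation leaves E major there.
The chord immediately before D is F#m, which is diatonic to both keys: ii in E major and vi in A major.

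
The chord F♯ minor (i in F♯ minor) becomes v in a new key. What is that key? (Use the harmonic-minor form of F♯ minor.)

The numeral v denotes a minor triad on scale degree 5. With F♯ on degree 5, the tonic of the new key is B.
Degree 5 carries a minor triad in natural-minor keys, so the destination is B minor.
Check: the diatonic triads of B minor (natural minor) are Bm (i), C♯dim (ii°), D (III), Em (iv), F♯m (v), G (VI), A (VII) — F♯ minor is indeed v.

B minor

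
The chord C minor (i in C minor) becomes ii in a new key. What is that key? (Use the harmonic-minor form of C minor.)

The numeral ii denotes a minor triad on scale degree 2. With C on degree 2, the tonic of the new key is Bb.
Degree 2 carries a minor triad in major keys, so the destination is Bb major.
Check: the diatonic triads of Bb major are Bb (I), Cm (ii), Dm (iii), Eb (IV), F (V), Gm (vi), Adim (vii°) — C minor is indeed ii.

Bb major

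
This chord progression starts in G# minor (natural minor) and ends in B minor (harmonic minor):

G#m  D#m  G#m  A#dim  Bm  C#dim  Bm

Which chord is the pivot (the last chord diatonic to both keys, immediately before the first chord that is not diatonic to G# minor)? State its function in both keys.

A#dim — ii° in G# minor, vii° in B minor

Chords diatonic to G# minor: G#m, A#dim, B, C#m, D#m, E, F#.
Reading the progression, the first chord not in that set is Bm, so the modulation leaves G# minor there.
The chord immediately before Bm is A#dim, which is diatonic to both keys: ii° in G# minor and vii° in B minor.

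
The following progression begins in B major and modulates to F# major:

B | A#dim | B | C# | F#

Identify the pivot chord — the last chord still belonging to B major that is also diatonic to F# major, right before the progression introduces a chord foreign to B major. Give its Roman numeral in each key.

Chords diatonic to B major: B, C#m, D#m, E, F#, G#m, A#dim.
Reading the progression, the first chord not in that set is C#, so the modulation leaves B major there.
The chord immediately before C# is B, which is diatonic to both keys: I in B major and IV in F# major.

B — I in B major, IV in F# major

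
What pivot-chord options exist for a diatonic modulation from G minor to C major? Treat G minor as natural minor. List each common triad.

Triads in G minor (natural minor): Gm (i), Adim (ii°), Bb (III), Cm (iv), Dm (v), Eb (VI), F (VII).
Triads in C major: C (I), Dm (ii), Em (iii), F (IV), G (V), Am (vi), Bdim (vii°).
Shared triads with their functions: Dm (v in G minor, ii in C major); F (VII in G minor, IV in C major).

Dm, F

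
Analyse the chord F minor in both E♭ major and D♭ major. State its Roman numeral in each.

The scale of E♭ major is E♭ F G A♭ B♭ C D; F is degree 2, and the triad built there (F-A♭-C) is minor, so it is ii.
The scale of D♭ major is D♭ E♭ F G♭ A♭ B♭ C; F is degree 3, and the triad built there (F-A♭-C) is minor, so it is iii.

ii in E♭ major; iii in D♭ major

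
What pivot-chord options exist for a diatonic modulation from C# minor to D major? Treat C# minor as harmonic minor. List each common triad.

F#m, A

Triads in C# minor (harmonic minor): C# minor (i), D# diminished (ii°), E augmented (III+), F# minor (iv), G# major (V), A major (VI), B# diminished (vii°).
Triads in D major: D major (I), E minor (ii), F# minor (iii), G major (IV), A major (V), B minor (vi), C# diminished (vii°).
Shared triads with their functions: F# minor (iv in C# minor, iii in D major); A major (VI in C# minor, V in D major).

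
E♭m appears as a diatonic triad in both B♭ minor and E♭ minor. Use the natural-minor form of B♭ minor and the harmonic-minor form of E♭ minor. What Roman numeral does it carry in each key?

iv in B♭ minor; i in E♭ minor

The scale of B♭ minor (natural minor) is B♭ C D♭ E♭ F G♭ A♭; E♭ is degree 4, and the triad built there (E♭-G♭-B♭) is minor, so it is iv.
The scale of E♭ minor (harmonic minor) is E♭ F G♭ A♭ B♭ C♭ D; E♭ is degree 1, and the triad built there (E♭-G♭-B♭) is minor, so it is i.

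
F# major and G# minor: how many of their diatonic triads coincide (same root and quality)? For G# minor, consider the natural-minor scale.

Diatonic triads of F# major: F# (I), G#m (ii), A#m (iii), B (IV), C# (V), D#m (vi), E#dim (vii°).
Diatonic triads of G# minor (natural minor): G#m (i), A#dim (ii°), B (III), C#m (iv), D#m (v), E (VI), F# (VII).
Matching root and quality in both lists: F#, G#m, B, D#m.
That gives 4 common triads.

4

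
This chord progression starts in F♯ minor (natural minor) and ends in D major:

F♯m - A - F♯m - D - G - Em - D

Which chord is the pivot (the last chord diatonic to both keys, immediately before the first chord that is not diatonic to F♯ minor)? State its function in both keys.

D — VI in F♯ minor, I in D major

Chords diatonic to F♯ minor: F♯m, G♯dim, A, Bm, C♯m, D, E.
Reading the progression, the first chord not in that set is G, so the modulation leaves F♯ minor there.
The chord immediately before G is D, which is diatonic to both keys: VI in F♯ minor and I in D major.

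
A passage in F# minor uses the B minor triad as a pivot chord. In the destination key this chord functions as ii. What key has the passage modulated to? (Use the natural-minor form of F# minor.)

A major

The numeral ii denotes a minor triad on scale degree 2. With B on degree 2, the tonic of the new key is A.
Degree 2 carries a minor triad in major keys, so the destination is A major.
Check: the diatonic triads of A major are A (I), Bm (ii), C#m (iii), D (IV), E (V), F#m (vi), G#dim (vii°) — B minor is indeed ii.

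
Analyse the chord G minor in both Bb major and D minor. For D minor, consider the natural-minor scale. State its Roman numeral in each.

The scale of Bb major is Bb C D Eb F G A; G is degree 6, and the triad built there (G-Bb-D) is minor, so it is vi.
The scale of D minor (natural minor) is D E F G A Bb C; G is degree 4, and the triad built there (G-Bb-D) is minor, so it is iv.

vi in Bb major; iv in D minor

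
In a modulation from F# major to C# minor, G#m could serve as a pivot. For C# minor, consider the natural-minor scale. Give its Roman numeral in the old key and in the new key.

ii in F# major; v in C# minor

The scale of F# major is F# G# A# B C# D# E#; G# is degree 2, and the triad built there (G#-B-D#) is minor, so it is ii.
The scale of C# minor (natural minor) is C# D# E F# G# A B; G# is degree 5, and the triad built there (G#-B-D#) is minor, so it is v.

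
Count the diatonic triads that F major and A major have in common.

0

Diatonic triads of F major: F (I), Gm (ii), Am (iii), Bb (IV), C (V), Dm (vi), Edim (vii°).
Diatonic triads of A major: A (I), Bm (ii), C#m (iii), D (IV), E (V), F#m (vi), G#dim (vii°).
No triad has the same root and quality in both keys.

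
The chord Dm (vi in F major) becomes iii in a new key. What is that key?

Bb major

The numeral iii denotes a minor triad on scale degree 3. With D on degree 3, the tonic of the new key is Bb.
Degree 3 carries a minor triad in major keys, so the destination is Bb major.
Check: the diatonic triads of Bb major are Bb (I), Cm (ii), Dm (iii), Eb (IV), F (V), Gm (vi), Adim (vii°) — Dm is indeed iii.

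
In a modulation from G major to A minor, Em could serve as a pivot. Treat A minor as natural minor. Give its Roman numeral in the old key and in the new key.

vi in G major; v in A minor

The scale of G major is G A B C D E F#; E is degree 6, and the triad built there (E-G-B) is minor, so it is vi.
The scale of A minor (natural minor) is A B C D E F G; E is degree 5, and the triad built there (E-G-B) is minor, so it is v.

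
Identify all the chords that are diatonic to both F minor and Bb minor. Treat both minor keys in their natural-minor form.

Fm, Ab, Bbm, Db

Triads in F minor (natural minor): F minor (i), G diminished (ii°), Ab major (III), Bb minor (iv), C minor (v), Db major (VI), Eb major (VII).
Triads in Bb minor (natural minor): Bb minor (i), C diminished (ii°), Db major (III), Eb minor (iv), F minor (v), Gb major (VI), Ab major (VII).
Shared triads with their functions: F minor (i in F minor, v in Bb minor); Ab major (III in F minor, VII in Bb minor); Bb minor (iv in F minor, i in Bb minor); Db major (VI in F minor, III in Bb minor).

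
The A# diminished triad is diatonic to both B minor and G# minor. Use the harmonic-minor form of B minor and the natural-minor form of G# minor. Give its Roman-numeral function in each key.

vii° in B minor; ii° in G# minor

The scale of B minor (harmonic minor) is B C# D E F# G A#; A# is degree 7, and the triad built there (A#-C#-E) is diminished, so it is vii°.
The scale of G# minor (natural minor) is G# A# B C# D# E F#; A# is degree 2, and the triad built there (A#-C#-E) is diminished, so it is ii°.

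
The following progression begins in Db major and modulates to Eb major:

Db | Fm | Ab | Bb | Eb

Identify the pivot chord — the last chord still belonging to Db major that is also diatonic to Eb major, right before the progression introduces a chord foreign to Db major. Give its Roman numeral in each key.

Chords diatonic to Db major: Db, Ebm, Fm, Gb, Ab, Bbm, Cdim.
Reading the progression, the first chord not in that set is Bb, so the modulation leaves Db major there.
The chord immediately before Bb is Ab, which is diatonic to both keys: V in Db major and IV in Eb major.

Ab — V in Db major, IV in Eb major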